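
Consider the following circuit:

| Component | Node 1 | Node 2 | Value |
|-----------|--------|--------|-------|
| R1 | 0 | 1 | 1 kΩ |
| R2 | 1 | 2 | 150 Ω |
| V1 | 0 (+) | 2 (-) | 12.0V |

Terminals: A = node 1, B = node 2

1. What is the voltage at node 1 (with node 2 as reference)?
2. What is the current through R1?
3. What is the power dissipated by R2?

Nodal analysis, taking node 2 as the 0 V reference.
Source V1 fixes V_0 = 12 V.
KCL at each unknown node (sum of currents leaving = 0; resistances in Ω):
  Node 1: (V_1 - 12)/1000 + (V_1 - 0)/150 = 0
Collecting terms: 0.007667 × V_1 = 0.012  =>  V_1 = 1.565 V
Part 1:
  Read off the nodal solution: V_1 = 1.565 V
Part 2:
  I_R1 = (V_0 - V_1)/R1 = (12 - 1.565)/1000 = 0.01043 A
  Magnitude: I_R1 = 0.01043 A
Part 3:
  I_R2 = (V_1 - V_2)/R2 = (1.565 - 0)/150 = 0.01043 A
  P_R2 = I_R2² × R2 = (0.01043)² × 150 = 0.01633 W

Final answers:
1. V_1 = 1.565 V
2. I_R1 = 0.01043 A
3. P_R2 = 0.01633 W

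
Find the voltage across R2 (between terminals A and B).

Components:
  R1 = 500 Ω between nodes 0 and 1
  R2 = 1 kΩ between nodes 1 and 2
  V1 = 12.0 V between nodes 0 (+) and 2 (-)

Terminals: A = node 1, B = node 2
R1 and R2 are in series across V1 (node 0 → node 1 → node 2), and the output A–B is taken across R2, so this is a voltage divider.
Series current: I = V1/(R1 + R2) = 12/(500 + 1000) = 12/1500 = 0.008 A
V_R2 = I × R2 = V1 × R2/(R1 + R2) = 12 × 1000/1500 = 8 V

Final answer: 8 V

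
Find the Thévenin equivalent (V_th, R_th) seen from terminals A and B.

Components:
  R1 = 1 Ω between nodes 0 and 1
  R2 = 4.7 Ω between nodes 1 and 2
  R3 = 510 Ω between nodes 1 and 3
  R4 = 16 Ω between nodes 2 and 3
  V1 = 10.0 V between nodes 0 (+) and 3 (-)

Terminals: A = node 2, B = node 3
Step 1 — V_th is the open-circuit voltage V_A - V_B (nothing connected across the terminals).
Nodal analysis, taking node 3 as the 0 V reference.
Source V1 fixes V_0 = 10 V.
KCL at each unknown node (sum of currents leaving = 0; resistances in Ω):
  Node 1: (V_1 - 10)/1 + (V_1 - V_2)/4.7 + (V_1 - 0)/510 = 0
  Node 2: (V_2 - V_1)/4.7 + (V_2 - 0)/16 = 0
Collecting terms (coefficients in siemens):
  1.215·V_1 - 0.2128·V_2 = 10
  0.2753·V_2 - 0.2128·V_1 = 0
Determinant D = (1.215)(0.2753) - (-0.2128)(-0.2128) = 0.2891
V_1 = [(10)(0.2753) - (-0.2128)(0)]/D = 9.521 V
V_2 = [(1.215)(0) - (10)(-0.2128)]/D = 7.36 V
V_th = V_2 - V_3 = 7.36 - 0 = 7.36 V
Step 2 — R_th: zero the source — replace V1 by a short circuit (node 3 merges into node 0) — and find the resistance seen between A (node 2) and B (node 0).
Reduce the network between node 2 (A) and node 0 (B) by series/parallel combination:
  Rp1 = R1 ‖ R3 (parallel, both between nodes 0 and 1) = 1/(1/1 + 1/510) = 0.998 Ω
  Rs1 = R2 + Rp1 (series, joined only at node 1) = 4.7 + 0.998 = 5.698 Ω
  Rp2 = R4 ‖ Rs1 (parallel, both between nodes 0 and 2) = 1/(1/16 + 1/5.698) = 4.202 Ω
R_th = 4.202 Ω

Final answer: V_th = 7.36 V, R_th = 4.202 Ω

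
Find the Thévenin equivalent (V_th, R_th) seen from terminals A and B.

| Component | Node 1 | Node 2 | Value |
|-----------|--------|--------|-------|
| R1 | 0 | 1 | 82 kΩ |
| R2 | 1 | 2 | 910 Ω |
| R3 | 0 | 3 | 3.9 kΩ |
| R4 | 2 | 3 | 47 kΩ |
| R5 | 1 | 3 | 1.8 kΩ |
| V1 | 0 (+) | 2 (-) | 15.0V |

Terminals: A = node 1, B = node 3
Step 1 — V_th is the open-circuit voltage V_A - V_B (nothing connected across the terminals).
Nodal analysis, taking node 2 as the 0 V reference.
Source V1 fixes V_0 = 15 V.
KCL at each unknown node (sum of currents leaving = 0; resistances in Ω):
  Node 1: (V_1 - 15)/82000 + (V_1 - 0)/910 + (V_1 - V_3)/1800 = 0
  Node 3: (V_3 - 15)/3900 + (V_3 - 0)/47000 + (V_3 - V_1)/1800 = 0
Collecting terms (coefficients in siemens):
  0.001667·V_1 - 0.0005556·V_3 = 0.0001829
  0.0008332·V_3 - 0.0005556·V_1 = 0.003846
Determinant D = (0.001667)(0.0008332) - (-0.0005556)(-0.0005556) = 0.00000108
V_1 = [(0.0001829)(0.0008332) - (-0.0005556)(0.003846)]/D = 2.119 V
V_3 = [(0.001667)(0.003846) - (0.0001829)(-0.0005556)]/D = 6.029 V
V_th = V_1 - V_3 = 2.119 - 6.029 = -3.91 V
Step 2 — R_th: zero the source — replace V1 by a short circuit (node 2 merges into node 0) — and find the resistance seen between A (node 1) and B (node 3).
Reduce the network between node 1 (A) and node 3 (B) by series/parallel combination:
  Rp1 = R1 ‖ R2 (parallel, both between nodes 0 and 1) = 1/(1/82000 + 1/910) = 900 Ω
  Rp2 = R3 ‖ R4 (parallel, both between nodes 0 and 3) = 1/(1/3900 + 1/47000) = 3601 Ω
  Rs1 = Rp1 + Rp2 (series, joined only at node 0) = 900 + 3601 = 4501 Ω
  Rp3 = R5 ‖ Rs1 (parallel, both between nodes 1 and 3) = 1/(1/1800 + 1/4501) = 1286 Ω
R_th = 1.286 kΩ

Final answer: V_th = -3.91 V, R_th = 1.286 kΩ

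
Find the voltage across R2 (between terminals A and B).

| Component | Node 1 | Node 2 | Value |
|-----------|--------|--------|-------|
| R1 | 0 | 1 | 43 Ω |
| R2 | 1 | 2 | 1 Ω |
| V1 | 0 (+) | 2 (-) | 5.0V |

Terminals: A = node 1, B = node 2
R1 and R2 are in series across V1 (node 0 → node 1 → node 2), and the output A–B is taken across R2, so this is a voltage divider.
Series current: I = V1/(R1 + R2) = 5/(43 + 1) = 5/44 = 0.1136 A
V_R2 = I × R2 = V1 × R2/(R1 + R2) = 5 × 1/44 = 0.1136 V

Final answer: 0.1136 V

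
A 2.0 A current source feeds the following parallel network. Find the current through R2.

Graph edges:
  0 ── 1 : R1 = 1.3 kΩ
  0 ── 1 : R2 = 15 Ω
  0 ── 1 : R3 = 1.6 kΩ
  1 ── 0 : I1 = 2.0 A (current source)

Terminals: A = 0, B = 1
All resistors sit directly between nodes 0 and 1, so they are in parallel and share one voltage V; the full source current 2 A splits among them.
1/R_par = 1/1300 + 1/15 + 1/1600 = 0.06806 S  =>  R_par = 14.69 Ω
V = I × R_par = 2 × 14.69 = 29.39 V
I_R2 = V/R2 = 29.39/15 = 1.959 A

Final answer: 1.959 A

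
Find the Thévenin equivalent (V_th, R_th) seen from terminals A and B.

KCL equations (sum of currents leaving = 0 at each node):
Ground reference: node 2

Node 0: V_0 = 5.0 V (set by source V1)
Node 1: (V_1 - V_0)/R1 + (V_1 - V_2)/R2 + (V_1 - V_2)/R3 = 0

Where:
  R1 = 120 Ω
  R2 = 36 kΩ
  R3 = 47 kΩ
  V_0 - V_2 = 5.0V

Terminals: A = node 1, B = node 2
Step 1 — V_th is the open-circuit voltage V_A - V_B (nothing connected across the terminals).
Nodal analysis, taking node 2 as the 0 V reference.
Source V1 fixes V_0 = 5 V.
KCL at each unknown node (sum of currents leaving = 0; resistances in Ω):
  Node 1: (V_1 - 5)/120 + (V_1 - 0)/36000 + (V_1 - 0)/47000 = 0
Collecting terms: 0.008382 × V_1 = 0.04167  =>  V_1 = 4.971 V
V_th = V_1 - V_2 = 4.971 - 0 = 4.971 V
Step 2 — R_th: zero the source — replace V1 by a short circuit (node 2 merges into node 0) — and find the resistance seen between A (node 1) and B (node 0).
Reduce the network between node 1 (A) and node 0 (B) by series/parallel combination:
  Rp1 = R1 ‖ R2 ‖ R3 (parallel, all between nodes 0 and 1) = 1/(1/120 + 1/36000 + 1/47000) = 119.3 Ω
R_th = 119.3 Ω

Final answer: V_th = 4.971 V, R_th = 119.3 Ω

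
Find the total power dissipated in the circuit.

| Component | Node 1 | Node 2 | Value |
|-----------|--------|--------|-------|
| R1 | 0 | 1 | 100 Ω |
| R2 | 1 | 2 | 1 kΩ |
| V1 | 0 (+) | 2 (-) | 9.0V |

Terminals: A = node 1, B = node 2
Nodal analysis, taking node 2 as the 0 V reference.
Source V1 fixes V_0 = 9 V.
KCL at each unknown node (sum of currents leaving = 0; resistances in Ω):
  Node 1: (V_1 - 9)/100 + (V_1 - 0)/1000 = 0
Collecting terms: 0.011 × V_1 = 0.09  =>  V_1 = 8.182 V
Power in each resistor, P = (ΔV)²/R:
  P_R1 = (9 - 8.182)²/100 = 0.006694 W
  P_R2 = (8.182 - 0)²/1000 = 0.06694 W
P_total = P_R1 + P_R2 = 0.07364 W

Final answer: 0.07364 W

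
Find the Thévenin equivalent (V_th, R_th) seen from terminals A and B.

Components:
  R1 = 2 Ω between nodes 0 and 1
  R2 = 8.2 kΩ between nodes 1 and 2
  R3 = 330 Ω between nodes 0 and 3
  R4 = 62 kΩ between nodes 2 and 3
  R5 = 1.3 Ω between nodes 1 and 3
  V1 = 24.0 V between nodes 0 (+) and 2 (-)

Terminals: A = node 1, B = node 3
Step 1 — V_th is the open-circuit voltage V_A - V_B (nothing connected across the terminals).
Nodal analysis, taking node 2 as the 0 V reference.
Source V1 fixes V_0 = 24 V.
KCL at each unknown node (sum of currents leaving = 0; resistances in Ω):
  Node 1: (V_1 - 24)/2 + (V_1 - 0)/8200 + (V_1 - V_3)/1.3 = 0
  Node 3: (V_3 - 24)/330 + (V_3 - 0)/62000 + (V_3 - V_1)/1.3 = 0
Collecting terms (coefficients in siemens):
  1.269·V_1 - 0.7692·V_3 = 12
  0.7723·V_3 - 0.7692·V_1 = 0.07273
Determinant D = (1.269)(0.7723) - (-0.7692)(-0.7692) = 0.3886
V_1 = [(12)(0.7723) - (-0.7692)(0.07273)]/D = 23.99 V
V_3 = [(1.269)(0.07273) - (12)(-0.7692)]/D = 23.99 V
V_th = V_1 - V_3 = 23.99 - 23.99 = 0.0004753 V
Step 2 — R_th: zero the source — replace V1 by a short circuit (node 2 merges into node 0) — and find the resistance seen between A (node 1) and B (node 3).
Reduce the network between node 1 (A) and node 3 (B) by series/parallel combination:
  Rp1 = R1 ‖ R2 (parallel, both between nodes 0 and 1) = 1/(1/2 + 1/8200) = 2 Ω
  Rp2 = R3 ‖ R4 (parallel, both between nodes 0 and 3) = 1/(1/330 + 1/62000) = 328.3 Ω
  Rs1 = Rp1 + Rp2 (series, joined only at node 0) = 2 + 328.3 = 330.3 Ω
  Rp3 = R5 ‖ Rs1 (parallel, both between nodes 1 and 3) = 1/(1/1.3 + 1/330.3) = 1.295 Ω
R_th = 1.295 Ω

Final answer: V_th = 0.0004753 V, R_th = 1.295 Ω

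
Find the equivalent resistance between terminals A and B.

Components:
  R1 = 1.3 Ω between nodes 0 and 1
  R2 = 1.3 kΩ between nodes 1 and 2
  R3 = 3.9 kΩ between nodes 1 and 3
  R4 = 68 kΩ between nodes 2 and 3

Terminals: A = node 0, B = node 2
Reduce the network between node 0 (A) and node 2 (B) by series/parallel combination:
  Rs1 = R3 + R4 (series, joined only at node 3) = 3900 + 68000 = 71900 Ω
  Rp1 = R2 ‖ Rs1 (parallel, both between nodes 1 and 2) = 1/(1/1300 + 1/71900) = 1277 Ω
  Rs2 = R1 + Rp1 (series, joined only at node 1) = 1.3 + 1277 = 1278 Ω
R_eq = 1.278 kΩ

Final answer: 1.278 kΩ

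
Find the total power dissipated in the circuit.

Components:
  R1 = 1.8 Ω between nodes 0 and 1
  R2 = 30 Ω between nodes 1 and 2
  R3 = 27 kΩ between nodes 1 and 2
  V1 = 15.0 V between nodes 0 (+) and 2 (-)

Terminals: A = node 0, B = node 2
Nodal analysis, taking node 2 as the 0 V reference.
Source V1 fixes V_0 = 15 V.
KCL at each unknown node (sum of currents leaving = 0; resistances in Ω):
  Node 1: (V_1 - 15)/1.8 + (V_1 - 0)/30 + (V_1 - 0)/27000 = 0
Collecting terms: 0.5889 × V_1 = 8.333  =>  V_1 = 14.15 V
Power in each resistor, P = (ΔV)²/R:
  P_R1 = (15 - 14.15)²/1.8 = 0.4013 W
  P_R2 = (14.15 - 0)²/30 = 6.674 W
  P_R3 = (14.15 - 0)²/27000 = 0.007416 W
P_total = P_R1 + P_R2 + P_R3 = 7.083 W

Final answer: 7.083 W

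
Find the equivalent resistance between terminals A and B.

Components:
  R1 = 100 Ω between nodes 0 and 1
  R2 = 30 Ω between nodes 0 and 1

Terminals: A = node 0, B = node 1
Reduce the network between node 0 (A) and node 1 (B) by series/parallel combination:
  Rp1 = R1 ‖ R2 (parallel, both between nodes 0 and 1) = 1/(1/100 + 1/30) = 23.08 Ω
R_eq = 23.08 Ω

Final answer: 23.08 Ω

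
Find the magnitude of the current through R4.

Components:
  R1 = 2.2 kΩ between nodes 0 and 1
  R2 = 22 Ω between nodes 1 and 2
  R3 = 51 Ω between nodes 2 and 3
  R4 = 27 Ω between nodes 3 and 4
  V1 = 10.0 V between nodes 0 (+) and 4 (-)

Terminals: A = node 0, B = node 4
Nodal analysis, taking node 4 as the 0 V reference.
Source V1 fixes V_0 = 10 V.
KCL at each unknown node (sum of currents leaving = 0; resistances in Ω):
  Node 1: (V_1 - 10)/2200 + (V_1 - V_2)/22 = 0
  Node 2: (V_2 - V_1)/22 + (V_2 - V_3)/51 = 0
  Node 3: (V_3 - V_2)/51 + (V_3 - 0)/27 = 0
Collecting terms (coefficients in siemens):
  0.04591·V_1 - 0.04545·V_2 = 0.004545
  0.06506·V_2 - 0.04545·V_1 - 0.01961·V_3 = 0
  0.05664·V_3 - 0.01961·V_2 = 0
Solving these 3 simultaneous equations (Gaussian elimination) gives:
  V_1 = 0.4348 V, V_2 = 0.3391 V, V_3 = 0.1174 V
I_R4 = (V_3 - V_4)/R4 = (0.1174 - 0)/27 = 0.004348 A
|I_R4| = 0.004348 A

Final answer: |I_R4| = 0.004348 A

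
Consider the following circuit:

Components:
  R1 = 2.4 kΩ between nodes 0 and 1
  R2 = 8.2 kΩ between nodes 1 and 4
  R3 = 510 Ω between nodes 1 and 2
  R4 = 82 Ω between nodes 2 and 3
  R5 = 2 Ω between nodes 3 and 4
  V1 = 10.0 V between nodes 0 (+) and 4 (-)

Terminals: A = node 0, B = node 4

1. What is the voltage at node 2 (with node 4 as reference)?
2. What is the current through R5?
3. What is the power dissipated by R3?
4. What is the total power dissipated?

Nodal analysis, taking node 4 as the 0 V reference.
Source V1 fixes V_0 = 10 V.
KCL at each unknown node (sum of currents leaving = 0; resistances in Ω):
  Node 1: (V_1 - 10)/2400 + (V_1 - 0)/8200 + (V_1 - V_2)/510 = 0
  Node 2: (V_2 - V_1)/510 + (V_2 - V_3)/82 = 0
  Node 3: (V_3 - V_2)/82 + (V_3 - 0)/2 = 0
Collecting terms (coefficients in siemens):
  0.002499·V_1 - 0.001961·V_2 = 0.004167
  0.01416·V_2 - 0.001961·V_1 - 0.0122·V_3 = 0
  0.5122·V_3 - 0.0122·V_2 = 0
Solving these 3 simultaneous equations (Gaussian elimination) gives:
  V_1 = 1.875 V, V_2 = 0.2652 V, V_3 = 0.006313 V
Part 1:
  Read off the nodal solution: V_2 = 0.2652 V
Part 2:
  I_R5 = (V_3 - V_4)/R5 = (0.006313 - 0)/2 = 0.003157 A
  Magnitude: I_R5 = 0.003157 A
Part 3:
  I_R3 = (V_1 - V_2)/R3 = (1.875 - 0.2652)/510 = 0.003157 A
  P_R3 = I_R3² × R3 = (0.003157)² × 510 = 0.005082 W
Part 4:
  Power in each resistor, P = (ΔV)²/R:
    P_R1 = (10 - 1.875)²/2400 = 0.02751 W
    P_R2 = (1.875 - 0)²/8200 = 0.0004288 W
    P_R3 = (1.875 - 0.2652)²/510 = 0.005082 W
    P_R4 = (0.2652 - 0.006313)²/82 = 0.0008171 W
    P_R5 = (0.006313 - 0)²/2 = 0.00001993 W
  P_total = P_R1 + P_R2 + P_R3 + P_R4 + P_R5 = 0.03385 W

Final answers:
1. V_2 = 0.2652 V
2. I_R5 = 0.003157 A
3. P_R3 = 0.005082 W
4. P_total = 0.03385 W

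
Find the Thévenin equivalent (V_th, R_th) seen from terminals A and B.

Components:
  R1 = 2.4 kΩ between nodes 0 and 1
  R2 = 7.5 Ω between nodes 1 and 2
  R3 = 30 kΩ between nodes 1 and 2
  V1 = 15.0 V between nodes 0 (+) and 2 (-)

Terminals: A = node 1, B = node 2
Step 1 — V_th is the open-circuit voltage V_A - V_B (nothing connected across the terminals).
Nodal analysis, taking node 2 as the 0 V reference.
Source V1 fixes V_0 = 15 V.
KCL at each unknown node (sum of currents leaving = 0; resistances in Ω):
  Node 1: (V_1 - 15)/2400 + (V_1 - 0)/7.5 + (V_1 - 0)/30000 = 0
Collecting terms: 0.1338 × V_1 = 0.00625  =>  V_1 = 0.04672 V
V_th = V_1 - V_2 = 0.04672 - 0 = 0.04672 V
Step 2 — R_th: zero the source — replace V1 by a short circuit (node 2 merges into node 0) — and find the resistance seen between A (node 1) and B (node 0).
Reduce the network between node 1 (A) and node 0 (B) by series/parallel combination:
  Rp1 = R1 ‖ R2 ‖ R3 (parallel, all between nodes 0 and 1) = 1/(1/2400 + 1/7.5 + 1/30000) = 7.475 Ω
R_th = 7.475 Ω

Final answer: V_th = 0.04672 V, R_th = 7.475 Ω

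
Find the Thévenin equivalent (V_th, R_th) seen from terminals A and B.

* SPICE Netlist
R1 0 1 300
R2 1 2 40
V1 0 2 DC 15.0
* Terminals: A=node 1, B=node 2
Step 1 — V_th is the open-circuit voltage V_A - V_B (nothing connected across the terminals).
Nodal analysis, taking node 2 as the 0 V reference.
Source V1 fixes V_0 = 15 V.
KCL at each unknown node (sum of currents leaving = 0; resistances in Ω):
  Node 1: (V_1 - 15)/300 + (V_1 - 0)/40 = 0
Collecting terms: 0.02833 × V_1 = 0.05  =>  V_1 = 1.765 V
V_th = V_1 - V_2 = 1.765 - 0 = 1.765 V
Step 2 — R_th: zero the source — replace V1 by a short circuit (node 2 merges into node 0) — and find the resistance seen between A (node 1) and B (node 0).
Reduce the network between node 1 (A) and node 0 (B) by series/parallel combination:
  Rp1 = R1 ‖ R2 (parallel, both between nodes 0 and 1) = 1/(1/300 + 1/40) = 35.29 Ω
R_th = 35.29 Ω

Final answer: V_th = 1.765 V, R_th = 35.29 Ω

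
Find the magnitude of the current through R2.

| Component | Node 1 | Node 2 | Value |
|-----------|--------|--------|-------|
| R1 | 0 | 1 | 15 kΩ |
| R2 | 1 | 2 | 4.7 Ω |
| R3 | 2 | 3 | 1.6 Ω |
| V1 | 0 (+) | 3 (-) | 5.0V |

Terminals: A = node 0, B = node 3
Nodal analysis, taking node 3 as the 0 V reference.
Source V1 fixes V_0 = 5 V.
KCL at each unknown node (sum of currents leaving = 0; resistances in Ω):
  Node 1: (V_1 - 5)/15000 + (V_1 - V_2)/4.7 = 0
  Node 2: (V_2 - V_1)/4.7 + (V_2 - 0)/1.6 = 0
Collecting terms (coefficients in siemens):
  0.2128·V_1 - 0.2128·V_2 = 0.0003333
  0.8378·V_2 - 0.2128·V_1 = 0
Determinant D = (0.2128)(0.8378) - (-0.2128)(-0.2128) = 0.133
V_1 = [(0.0003333)(0.8378) - (-0.2128)(0)]/D = 0.002099 V
V_2 = [(0.2128)(0) - (0.0003333)(-0.2128)]/D = 0.0005331 V
I_R2 = (V_1 - V_2)/R2 = (0.002099 - 0.0005331)/4.7 = 0.0003332 A
|I_R2| = 0.0003332 A

Final answer: |I_R2| = 0.0003332 A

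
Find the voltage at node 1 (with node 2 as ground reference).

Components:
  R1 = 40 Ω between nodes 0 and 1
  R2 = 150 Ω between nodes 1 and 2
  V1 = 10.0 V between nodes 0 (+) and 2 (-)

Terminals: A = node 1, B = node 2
Nodal analysis, taking node 2 as the 0 V reference.
Source V1 fixes V_0 = 10 V.
KCL at each unknown node (sum of currents leaving = 0; resistances in Ω):
  Node 1: (V_1 - 10)/40 + (V_1 - 0)/150 = 0
Collecting terms: 0.03167 × V_1 = 0.25  =>  V_1 = 7.895 V
The requested potential is V_1 = 7.895 V.

Final answer: V_1 = 7.895 V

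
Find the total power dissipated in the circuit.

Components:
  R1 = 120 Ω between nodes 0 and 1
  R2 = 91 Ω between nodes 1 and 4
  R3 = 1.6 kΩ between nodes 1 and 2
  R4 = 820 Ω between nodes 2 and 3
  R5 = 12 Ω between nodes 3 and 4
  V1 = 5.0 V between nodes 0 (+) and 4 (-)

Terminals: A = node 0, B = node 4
Nodal analysis, taking node 4 as the 0 V reference.
Source V1 fixes V_0 = 5 V.
KCL at each unknown node (sum of currents leaving = 0; resistances in Ω):
  Node 1: (V_1 - 5)/120 + (V_1 - 0)/91 + (V_1 - V_2)/1600 = 0
  Node 2: (V_2 - V_1)/1600 + (V_2 - V_3)/820 = 0
  Node 3: (V_3 - V_2)/820 + (V_3 - 0)/12 = 0
Collecting terms (coefficients in siemens):
  0.01995·V_1 - 0.000625·V_2 = 0.04167
  0.001845·V_2 - 0.000625·V_1 - 0.00122·V_3 = 0
  0.08455·V_3 - 0.00122·V_2 = 0
Solving these 3 simultaneous equations (Gaussian elimination) gives:
  V_1 = 2.111 V, V_2 = 0.7223 V, V_3 = 0.01042 V
Power in each resistor, P = (ΔV)²/R:
  P_R1 = (5 - 2.111)²/120 = 0.06953 W
  P_R2 = (2.111 - 0)²/91 = 0.04899 W
  P_R3 = (2.111 - 0.7223)²/1600 = 0.001206 W
  P_R4 = (0.7223 - 0.01042)²/820 = 0.0006181 W
  P_R5 = (0.01042 - 0)²/12 = 0.000009045 W
P_total = P_R1 + P_R2 + P_R3 + P_R4 + P_R5 = 0.1204 W

Final answer: 0.1204 W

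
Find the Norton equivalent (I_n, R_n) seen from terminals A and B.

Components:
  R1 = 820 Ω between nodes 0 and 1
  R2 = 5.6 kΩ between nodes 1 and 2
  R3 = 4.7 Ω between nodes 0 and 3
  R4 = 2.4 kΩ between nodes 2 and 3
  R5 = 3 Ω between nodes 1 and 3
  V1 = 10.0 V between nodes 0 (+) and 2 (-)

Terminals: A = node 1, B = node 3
Find the Thévenin equivalent first; then I_n = V_th/R_th and R_n = R_th.
Step 1 — V_th is the open-circuit voltage V_A - V_B (nothing connected across the terminals).
Nodal analysis, taking node 2 as the 0 V reference.
Source V1 fixes V_0 = 10 V.
KCL at each unknown node (sum of currents leaving = 0; resistances in Ω):
  Node 1: (V_1 - 10)/820 + (V_1 - 0)/5600 + (V_1 - V_3)/3 = 0
  Node 3: (V_3 - 10)/4.7 + (V_3 - 0)/2400 + (V_3 - V_1)/3 = 0
Collecting terms (coefficients in siemens):
  0.3347·V_1 - 0.3333·V_3 = 0.0122
  0.5465·V_3 - 0.3333·V_1 = 2.128
Determinant D = (0.3347)(0.5465) - (-0.3333)(-0.3333) = 0.07182
V_1 = [(0.0122)(0.5465) - (-0.3333)(2.128)]/D = 9.967 V
V_3 = [(0.3347)(2.128) - (0.0122)(-0.3333)]/D = 9.972 V
V_th = V_1 - V_3 = 9.967 - 9.972 = -0.005219 V
Step 2 — R_th: zero the source — replace V1 by a short circuit (node 2 merges into node 0) — and find the resistance seen between A (node 1) and B (node 3).
Reduce the network between node 1 (A) and node 3 (B) by series/parallel combination:
  Rp1 = R1 ‖ R2 (parallel, both between nodes 0 and 1) = 1/(1/820 + 1/5600) = 715.3 Ω
  Rp2 = R3 ‖ R4 (parallel, both between nodes 0 and 3) = 1/(1/4.7 + 1/2400) = 4.691 Ω
  Rs1 = Rp1 + Rp2 (series, joined only at node 0) = 715.3 + 4.691 = 720 Ω
  Rp3 = R5 ‖ Rs1 (parallel, both between nodes 1 and 3) = 1/(1/3 + 1/720) = 2.988 Ω
R_th = 2.988 Ω
I_n = V_th/R_th = -0.005219/2.988 = -0.001747 A, and R_n = R_th = 2.988 Ω

Final answer: I_n = -0.001747 A, R_n = 2.988 Ω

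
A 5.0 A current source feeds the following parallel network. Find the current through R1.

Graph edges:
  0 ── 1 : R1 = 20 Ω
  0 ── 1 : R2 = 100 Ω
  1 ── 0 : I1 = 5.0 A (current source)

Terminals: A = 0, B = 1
All resistors sit directly between nodes 0 and 1, so they are in parallel and share one voltage V; the full source current 5 A splits among them.
1/R_par = 1/20 + 1/100 = 0.06 S  =>  R_par = 16.67 Ω
V = I × R_par = 5 × 16.67 = 83.33 V
I_R1 = V/R1 = 83.33/20 = 4.167 A

Final answer: 4.167 A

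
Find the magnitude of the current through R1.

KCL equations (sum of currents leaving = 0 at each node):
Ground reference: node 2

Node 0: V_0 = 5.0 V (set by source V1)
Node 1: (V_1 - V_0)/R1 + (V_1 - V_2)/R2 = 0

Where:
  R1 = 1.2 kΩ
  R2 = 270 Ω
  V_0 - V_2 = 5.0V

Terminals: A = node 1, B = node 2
Nodal analysis, taking node 2 as the 0 V reference.
Source V1 fixes V_0 = 5 V.
KCL at each unknown node (sum of currents leaving = 0; resistances in Ω):
  Node 1: (V_1 - 5)/1200 + (V_1 - 0)/270 = 0
Collecting terms: 0.004537 × V_1 = 0.004167  =>  V_1 = 0.9184 V
I_R1 = (V_0 - V_1)/R1 = (5 - 0.9184)/1200 = 0.003401 A
|I_R1| = 0.003401 A

Final answer: |I_R1| = 0.003401 A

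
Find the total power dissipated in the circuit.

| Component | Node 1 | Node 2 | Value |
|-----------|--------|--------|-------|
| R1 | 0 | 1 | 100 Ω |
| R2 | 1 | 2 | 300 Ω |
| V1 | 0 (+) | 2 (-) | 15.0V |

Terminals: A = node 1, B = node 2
Nodal analysis, taking node 2 as the 0 V reference.
Source V1 fixes V_0 = 15 V.
KCL at each unknown node (sum of currents leaving = 0; resistances in Ω):
  Node 1: (V_1 - 15)/100 + (V_1 - 0)/300 = 0
Collecting terms: 0.01333 × V_1 = 0.15  =>  V_1 = 11.25 V
Power in each resistor, P = (ΔV)²/R:
  P_R1 = (15 - 11.25)²/100 = 0.1406 W
  P_R2 = (11.25 - 0)²/300 = 0.4219 W
P_total = P_R1 + P_R2 = 0.5625 W

Final answer: 0.5625 W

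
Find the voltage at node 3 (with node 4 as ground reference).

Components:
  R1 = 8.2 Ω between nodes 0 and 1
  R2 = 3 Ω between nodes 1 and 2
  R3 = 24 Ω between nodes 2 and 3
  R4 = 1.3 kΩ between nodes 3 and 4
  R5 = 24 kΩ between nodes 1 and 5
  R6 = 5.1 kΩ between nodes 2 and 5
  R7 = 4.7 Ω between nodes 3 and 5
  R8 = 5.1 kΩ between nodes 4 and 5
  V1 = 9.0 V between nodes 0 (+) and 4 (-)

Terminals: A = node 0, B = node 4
Nodal analysis, taking node 4 as the 0 V reference.
Source V1 fixes V_0 = 9 V.
KCL at each unknown node (sum of currents leaving = 0; resistances in Ω):
  Node 1: (V_1 - 9)/8.2 + (V_1 - V_2)/3 + (V_1 - V_5)/24000 = 0
  Node 2: (V_2 - V_1)/3 + (V_2 - V_3)/24 + (V_2 - V_5)/5100 = 0
  Node 3: (V_3 - V_2)/24 + (V_3 - 0)/1300 + (V_3 - V_5)/4.7 = 0
  Node 5: (V_5 - V_1)/24000 + (V_5 - V_2)/5100 + (V_5 - V_3)/4.7 + (V_5 - 0)/5100 = 0
Collecting terms (coefficients in siemens):
  0.4553·V_1 - 0.3333·V_2 - 0.00004167·V_5 = 1.098
  0.3752·V_2 - 0.3333·V_1 - 0.04167·V_3 - 0.0001961·V_5 = 0
  0.2552·V_3 - 0.04167·V_2 - 0.2128·V_5 = 0
  0.2132·V_5 - 0.00004167·V_1 - 0.0001961·V_2 - 0.2128·V_3 = 0
Solving these 4 simultaneous equations (Gaussian elimination) gives:
  V_1 = 8.931 V, V_2 = 8.906 V, V_3 = 8.705 V, V_5 = 8.698 V
The requested potential is V_3 = 8.705 V.

Final answer: V_3 = 8.705 V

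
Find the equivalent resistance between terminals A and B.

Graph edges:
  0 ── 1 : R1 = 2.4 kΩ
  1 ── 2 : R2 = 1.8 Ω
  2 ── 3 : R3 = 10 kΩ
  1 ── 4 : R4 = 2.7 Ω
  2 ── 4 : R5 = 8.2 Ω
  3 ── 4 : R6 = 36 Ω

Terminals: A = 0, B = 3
The network is not a plain series/parallel combination. Inject a 1 A test current into terminal A (node 0) and return it from terminal B (node 3); then R_eq = V_A / (1 A).
Nodal analysis, taking node 3 as the 0 V reference.
Current source I_test pushes 1 A into node 0 and draws it out of node 3.
KCL at each unknown node (sum of currents leaving = 0; resistances in Ω):
  Node 0: (V_0 - V_1)/2400 - 1 = 0
  Node 1: (V_1 - V_0)/2400 + (V_1 - V_2)/1.8 + (V_1 - V_4)/2.7 = 0
  Node 2: (V_2 - V_1)/1.8 + (V_2 - 0)/10000 + (V_2 - V_4)/8.2 = 0
  Node 4: (V_4 - V_1)/2.7 + (V_4 - V_2)/8.2 + (V_4 - 0)/36 = 0
Collecting terms (coefficients in siemens):
  0.0004167·V_0 - 0.0004167·V_1 = 1
  0.9263·V_1 - 0.0004167·V_0 - 0.5556·V_2 - 0.3704·V_4 = 0
  0.6776·V_2 - 0.5556·V_1 - 0.122·V_4 = 0
  0.5201·V_4 - 0.3704·V_1 - 0.122·V_2 = 0
Solving these 4 simultaneous equations (Gaussian elimination) gives:
  V_0 = 2438 V, V_1 = 37.98 V, V_2 = 37.6 V, V_4 = 35.86 V
R_eq = V_0 / 1 A = 2438 Ω = 2.438 kΩ

Final answer: 2.438 kΩ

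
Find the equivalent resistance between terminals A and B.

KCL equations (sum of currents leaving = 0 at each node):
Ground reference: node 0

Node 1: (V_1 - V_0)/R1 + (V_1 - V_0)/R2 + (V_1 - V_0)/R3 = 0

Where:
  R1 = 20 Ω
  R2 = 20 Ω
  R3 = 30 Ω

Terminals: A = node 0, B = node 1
Reduce the network between node 0 (A) and node 1 (B) by series/parallel combination:
  Rp1 = R1 ‖ R2 ‖ R3 (parallel, all between nodes 0 and 1) = 1/(1/20 + 1/20 + 1/30) = 7.5 Ω
R_eq = 7.5 Ω

Final answer: 7.5 Ω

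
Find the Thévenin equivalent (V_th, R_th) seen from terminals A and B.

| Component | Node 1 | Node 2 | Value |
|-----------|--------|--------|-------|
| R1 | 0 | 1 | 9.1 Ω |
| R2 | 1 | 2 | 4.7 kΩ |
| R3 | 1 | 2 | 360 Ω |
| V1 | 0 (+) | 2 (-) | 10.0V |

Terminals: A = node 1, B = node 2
Step 1 — V_th is the open-circuit voltage V_A - V_B (nothing connected across the terminals).
Nodal analysis, taking node 2 as the 0 V reference.
Source V1 fixes V_0 = 10 V.
KCL at each unknown node (sum of currents leaving = 0; resistances in Ω):
  Node 1: (V_1 - 10)/9.1 + (V_1 - 0)/4700 + (V_1 - 0)/360 = 0
Collecting terms: 0.1129 × V_1 = 1.099  =>  V_1 = 9.735 V
V_th = V_1 - V_2 = 9.735 - 0 = 9.735 V
Step 2 — R_th: zero the source — replace V1 by a short circuit (node 2 merges into node 0) — and find the resistance seen between A (node 1) and B (node 0).
Reduce the network between node 1 (A) and node 0 (B) by series/parallel combination:
  Rp1 = R1 ‖ R2 ‖ R3 (parallel, all between nodes 0 and 1) = 1/(1/9.1 + 1/4700 + 1/360) = 8.859 Ω
R_th = 8.859 Ω

Final answer: V_th = 9.735 V, R_th = 8.859 Ω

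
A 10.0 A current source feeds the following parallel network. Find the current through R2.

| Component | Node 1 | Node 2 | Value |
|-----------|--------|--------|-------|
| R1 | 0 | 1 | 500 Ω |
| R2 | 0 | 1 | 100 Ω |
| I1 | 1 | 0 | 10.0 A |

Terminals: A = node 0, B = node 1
All resistors sit directly between nodes 0 and 1, so they are in parallel and share one voltage V; the full source current 10 A splits among them.
1/R_par = 1/500 + 1/100 = 0.012 S  =>  R_par = 83.33 Ω
V = I × R_par = 10 × 83.33 = 833.3 V
I_R2 = V/R2 = 833.3/100 = 8.333 A

Final answer: 8.333 A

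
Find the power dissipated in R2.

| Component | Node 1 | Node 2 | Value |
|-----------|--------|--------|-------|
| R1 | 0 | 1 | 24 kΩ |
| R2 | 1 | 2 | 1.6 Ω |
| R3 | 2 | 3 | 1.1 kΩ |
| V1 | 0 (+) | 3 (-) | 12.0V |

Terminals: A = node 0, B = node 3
Nodal analysis, taking node 3 as the 0 V reference.
Source V1 fixes V_0 = 12 V.
KCL at each unknown node (sum of currents leaving = 0; resistances in Ω):
  Node 1: (V_1 - 12)/24000 + (V_1 - V_2)/1.6 = 0
  Node 2: (V_2 - V_1)/1.6 + (V_2 - 0)/1100 = 0
Collecting terms (coefficients in siemens):
  0.625·V_1 - 0.625·V_2 = 0.0005
  0.6259·V_2 - 0.625·V_1 = 0
Determinant D = (0.625)(0.6259) - (-0.625)(-0.625) = 0.0005943
V_1 = [(0.0005)(0.6259) - (-0.625)(0)]/D = 0.5266 V
V_2 = [(0.625)(0) - (0.0005)(-0.625)]/D = 0.5259 V
I_R2 = (V_1 - V_2)/R2 = (0.5266 - 0.5259)/1.6 = 0.0004781 A
P_R2 = I_R2² × R2 = (0.0004781)² × 1.6 = 0.0000003657 W

Final answer: 3.657e-07 W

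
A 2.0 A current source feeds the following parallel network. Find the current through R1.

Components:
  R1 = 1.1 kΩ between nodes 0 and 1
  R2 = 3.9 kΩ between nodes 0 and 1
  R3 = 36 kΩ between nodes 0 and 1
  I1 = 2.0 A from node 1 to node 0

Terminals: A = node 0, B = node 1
All resistors sit directly between nodes 0 and 1, so they are in parallel and share one voltage V; the full source current 2 A splits among them.
1/R_par = 1/1100 + 1/3900 + 1/36000 = 0.001193 S  =>  R_par = 838 Ω
V = I × R_par = 2 × 838 = 1676 V
I_R1 = V/R1 = 1676/1100 = 1.524 A

Final answer: 1.524 A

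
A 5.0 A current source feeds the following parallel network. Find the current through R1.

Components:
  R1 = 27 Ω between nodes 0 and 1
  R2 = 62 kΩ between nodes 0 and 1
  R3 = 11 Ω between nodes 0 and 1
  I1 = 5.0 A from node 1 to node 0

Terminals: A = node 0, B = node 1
All resistors sit directly between nodes 0 and 1, so they are in parallel and share one voltage V; the full source current 5 A splits among them.
1/R_par = 1/27 + 1/62000 + 1/11 = 0.128 S  =>  R_par = 7.815 Ω
V = I × R_par = 5 × 7.815 = 39.07 V
I_R1 = V/R1 = 39.07/27 = 1.447 A

Final answer: 1.447 A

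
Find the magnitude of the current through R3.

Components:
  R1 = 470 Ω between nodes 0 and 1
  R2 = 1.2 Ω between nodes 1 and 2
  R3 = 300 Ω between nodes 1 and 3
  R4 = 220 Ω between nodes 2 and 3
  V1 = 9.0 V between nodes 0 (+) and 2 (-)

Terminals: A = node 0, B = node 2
Nodal analysis, taking node 2 as the 0 V reference.
Source V1 fixes V_0 = 9 V.
KCL at each unknown node (sum of currents leaving = 0; resistances in Ω):
  Node 1: (V_1 - 9)/470 + (V_1 - 0)/1.2 + (V_1 - V_3)/300 = 0
  Node 3: (V_3 - V_1)/300 + (V_3 - 0)/220 = 0
Collecting terms (coefficients in siemens):
  0.8388·V_1 - 0.003333·V_3 = 0.01915
  0.007879·V_3 - 0.003333·V_1 = 0
Determinant D = (0.8388)(0.007879) - (-0.003333)(-0.003333) = 0.006598
V_1 = [(0.01915)(0.007879) - (-0.003333)(0)]/D = 0.02287 V
V_3 = [(0.8388)(0) - (0.01915)(-0.003333)]/D = 0.009675 V
I_R3 = (V_1 - V_3)/R3 = (0.02287 - 0.009675)/300 = 0.00004398 A
|I_R3| = 0.00004398 A

Final answer: |I_R3| = 4.398e-05 A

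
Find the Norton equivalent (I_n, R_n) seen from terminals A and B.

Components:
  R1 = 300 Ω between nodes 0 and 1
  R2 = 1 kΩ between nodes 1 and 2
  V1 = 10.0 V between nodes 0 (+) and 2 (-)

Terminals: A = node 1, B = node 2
Find the Thévenin equivalent first; then I_n = V_th/R_th and R_n = R_th.
Step 1 — V_th is the open-circuit voltage V_A - V_B (nothing connected across the terminals).
Nodal analysis, taking node 2 as the 0 V reference.
Source V1 fixes V_0 = 10 V.
KCL at each unknown node (sum of currents leaving = 0; resistances in Ω):
  Node 1: (V_1 - 10)/300 + (V_1 - 0)/1000 = 0
Collecting terms: 0.004333 × V_1 = 0.03333  =>  V_1 = 7.692 V
V_th = V_1 - V_2 = 7.692 - 0 = 7.692 V
Step 2 — R_th: zero the source — replace V1 by a short circuit (node 2 merges into node 0) — and find the resistance seen between A (node 1) and B (node 0).
Reduce the network between node 1 (A) and node 0 (B) by series/parallel combination:
  Rp1 = R1 ‖ R2 (parallel, both between nodes 0 and 1) = 1/(1/300 + 1/1000) = 230.8 Ω
R_th = 230.8 Ω
I_n = V_th/R_th = 7.692/230.8 = 0.03333 A, and R_n = R_th = 230.8 Ω

Final answer: I_n = 0.03333 A, R_n = 230.8 Ω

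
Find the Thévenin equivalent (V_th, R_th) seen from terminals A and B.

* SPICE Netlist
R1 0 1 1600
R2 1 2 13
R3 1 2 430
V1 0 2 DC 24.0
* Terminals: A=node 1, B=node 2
Step 1 — V_th is the open-circuit voltage V_A - V_B (nothing connected across the terminals).
Nodal analysis, taking node 2 as the 0 V reference.
Source V1 fixes V_0 = 24 V.
KCL at each unknown node (sum of currents leaving = 0; resistances in Ω):
  Node 1: (V_1 - 24)/1600 + (V_1 - 0)/13 + (V_1 - 0)/430 = 0
Collecting terms: 0.07987 × V_1 = 0.015  =>  V_1 = 0.1878 V
V_th = V_1 - V_2 = 0.1878 - 0 = 0.1878 V
Step 2 — R_th: zero the source — replace V1 by a short circuit (node 2 merges into node 0) — and find the resistance seen between A (node 1) and B (node 0).
Reduce the network between node 1 (A) and node 0 (B) by series/parallel combination:
  Rp1 = R1 ‖ R2 ‖ R3 (parallel, all between nodes 0 and 1) = 1/(1/1600 + 1/13 + 1/430) = 12.52 Ω
R_th = 12.52 Ω

Final answer: V_th = 0.1878 V, R_th = 12.52 Ω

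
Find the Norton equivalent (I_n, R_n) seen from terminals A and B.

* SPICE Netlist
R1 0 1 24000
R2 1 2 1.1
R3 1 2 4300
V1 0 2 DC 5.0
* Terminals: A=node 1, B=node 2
Find the Thévenin equivalent first; then I_n = V_th/R_th and R_n = R_th.
Step 1 — V_th is the open-circuit voltage V_A - V_B (nothing connected across the terminals).
Nodal analysis, taking node 2 as the 0 V reference.
Source V1 fixes V_0 = 5 V.
KCL at each unknown node (sum of currents leaving = 0; resistances in Ω):
  Node 1: (V_1 - 5)/24000 + (V_1 - 0)/1.1 + (V_1 - 0)/4300 = 0
Collecting terms: 0.9094 × V_1 = 0.0002083  =>  V_1 = 0.0002291 V
V_th = V_1 - V_2 = 0.0002291 - 0 = 0.0002291 V
Step 2 — R_th: zero the source — replace V1 by a short circuit (node 2 merges into node 0) — and find the resistance seen between A (node 1) and B (node 0).
Reduce the network between node 1 (A) and node 0 (B) by series/parallel combination:
  Rp1 = R1 ‖ R2 ‖ R3 (parallel, all between nodes 0 and 1) = 1/(1/24000 + 1/1.1 + 1/4300) = 1.1 Ω
R_th = 1.1 Ω
I_n = V_th/R_th = 0.0002291/1.1 = 0.0002083 A, and R_n = R_th = 1.1 Ω

Final answer: I_n = 0.0002083 A, R_n = 1.1 Ω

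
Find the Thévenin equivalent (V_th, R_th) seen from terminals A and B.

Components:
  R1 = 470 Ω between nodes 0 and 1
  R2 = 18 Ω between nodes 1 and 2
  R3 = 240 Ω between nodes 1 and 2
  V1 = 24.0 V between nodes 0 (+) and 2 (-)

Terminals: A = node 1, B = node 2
Step 1 — V_th is the open-circuit voltage V_A - V_B (nothing connected across the terminals).
Nodal analysis, taking node 2 as the 0 V reference.
Source V1 fixes V_0 = 24 V.
KCL at each unknown node (sum of currents leaving = 0; resistances in Ω):
  Node 1: (V_1 - 24)/470 + (V_1 - 0)/18 + (V_1 - 0)/240 = 0
Collecting terms: 0.06185 × V_1 = 0.05106  =>  V_1 = 0.8256 V
V_th = V_1 - V_2 = 0.8256 - 0 = 0.8256 V
Step 2 — R_th: zero the source — replace V1 by a short circuit (node 2 merges into node 0) — and find the resistance seen between A (node 1) and B (node 0).
Reduce the network between node 1 (A) and node 0 (B) by series/parallel combination:
  Rp1 = R1 ‖ R2 ‖ R3 (parallel, all between nodes 0 and 1) = 1/(1/470 + 1/18 + 1/240) = 16.17 Ω
R_th = 16.17 Ω

Final answer: V_th = 0.8256 V, R_th = 16.17 Ω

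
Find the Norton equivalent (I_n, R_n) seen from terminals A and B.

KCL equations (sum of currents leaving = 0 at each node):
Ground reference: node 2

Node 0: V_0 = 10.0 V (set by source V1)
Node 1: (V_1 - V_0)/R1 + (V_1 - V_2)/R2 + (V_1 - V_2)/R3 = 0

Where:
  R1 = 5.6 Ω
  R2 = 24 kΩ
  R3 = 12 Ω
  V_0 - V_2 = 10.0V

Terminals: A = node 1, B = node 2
Find the Thévenin equivalent first; then I_n = V_th/R_th and R_n = R_th.
Step 1 — V_th is the open-circuit voltage V_A - V_B (nothing connected across the terminals).
Nodal analysis, taking node 2 as the 0 V reference.
Source V1 fixes V_0 = 10 V.
KCL at each unknown node (sum of currents leaving = 0; resistances in Ω):
  Node 1: (V_1 - 10)/5.6 + (V_1 - 0)/24000 + (V_1 - 0)/12 = 0
Collecting terms: 0.2619 × V_1 = 1.786  =>  V_1 = 6.817 V
V_th = V_1 - V_2 = 6.817 - 0 = 6.817 V
Step 2 — R_th: zero the source — replace V1 by a short circuit (node 2 merges into node 0) — and find the resistance seen between A (node 1) and B (node 0).
Reduce the network between node 1 (A) and node 0 (B) by series/parallel combination:
  Rp1 = R1 ‖ R2 ‖ R3 (parallel, all between nodes 0 and 1) = 1/(1/5.6 + 1/24000 + 1/12) = 3.818 Ω
R_th = 3.818 Ω
I_n = V_th/R_th = 6.817/3.818 = 1.786 A, and R_n = R_th = 3.818 Ω

Final answer: I_n = 1.786 A, R_n = 3.818 Ω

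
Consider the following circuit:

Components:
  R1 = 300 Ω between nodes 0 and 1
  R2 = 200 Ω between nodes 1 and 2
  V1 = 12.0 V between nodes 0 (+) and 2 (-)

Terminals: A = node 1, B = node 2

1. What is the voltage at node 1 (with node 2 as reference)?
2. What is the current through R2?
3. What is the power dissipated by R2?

Nodal analysis, taking node 2 as the 0 V reference.
Source V1 fixes V_0 = 12 V.
KCL at each unknown node (sum of currents leaving = 0; resistances in Ω):
  Node 1: (V_1 - 12)/300 + (V_1 - 0)/200 = 0
Collecting terms: 0.008333 × V_1 = 0.04  =>  V_1 = 4.8 V
Part 1:
  Read off the nodal solution: V_1 = 4.8 V
Part 2:
  I_R2 = (V_1 - V_2)/R2 = (4.8 - 0)/200 = 0.024 A
  Magnitude: I_R2 = 0.024 A
Part 3:
  I_R2 = (V_1 - V_2)/R2 = (4.8 - 0)/200 = 0.024 A
  P_R2 = I_R2² × R2 = (0.024)² × 200 = 0.1152 W

Final answers:
1. V_1 = 4.8 V
2. I_R2 = 0.024 A
3. P_R2 = 0.1152 W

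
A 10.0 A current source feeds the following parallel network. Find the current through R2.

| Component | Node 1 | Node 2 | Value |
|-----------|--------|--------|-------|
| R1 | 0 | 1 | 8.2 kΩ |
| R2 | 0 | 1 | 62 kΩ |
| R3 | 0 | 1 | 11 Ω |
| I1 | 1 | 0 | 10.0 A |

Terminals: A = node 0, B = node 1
All resistors sit directly between nodes 0 and 1, so they are in parallel and share one voltage V; the full source current 10 A splits among them.
1/R_par = 1/8200 + 1/62000 + 1/11 = 0.09105 S  =>  R_par = 10.98 Ω
V = I × R_par = 10 × 10.98 = 109.8 V
I_R2 = V/R2 = 109.8/62000 = 0.001772 A

Final answer: 0.001772 A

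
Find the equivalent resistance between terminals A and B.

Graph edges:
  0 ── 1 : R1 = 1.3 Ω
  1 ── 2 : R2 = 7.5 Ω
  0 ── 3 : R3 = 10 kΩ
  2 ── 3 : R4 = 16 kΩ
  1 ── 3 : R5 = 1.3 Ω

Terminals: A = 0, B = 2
The network is not a plain series/parallel combination. Inject a 1 A test current into terminal A (node 0) and return it from terminal B (node 2); then R_eq = V_A / (1 A).
Nodal analysis, taking node 2 as the 0 V reference.
Current source I_test pushes 1 A into node 0 and draws it out of node 2.
KCL at each unknown node (sum of currents leaving = 0; resistances in Ω):
  Node 0: (V_0 - V_1)/1.3 + (V_0 - V_3)/10000 - 1 = 0
  Node 1: (V_1 - V_0)/1.3 + (V_1 - 0)/7.5 + (V_1 - V_3)/1.3 = 0
  Node 3: (V_3 - V_0)/10000 + (V_3 - V_1)/1.3 + (V_3 - 0)/16000 = 0
Collecting terms (coefficients in siemens):
  0.7693·V_0 - 0.7692·V_1 - 0.0001·V_3 = 1
  1.672·V_1 - 0.7692·V_0 - 0.7692·V_3 = 0
  0.7694·V_3 - 0.0001·V_0 - 0.7692·V_1 = 0
Solving these 3 simultaneous equations (Gaussian elimination) gives:
  V_0 = 8.796 V, V_1 = 7.496 V, V_3 = 7.496 V
R_eq = V_0 / 1 A = 8.796 Ω

Final answer: 8.796 Ω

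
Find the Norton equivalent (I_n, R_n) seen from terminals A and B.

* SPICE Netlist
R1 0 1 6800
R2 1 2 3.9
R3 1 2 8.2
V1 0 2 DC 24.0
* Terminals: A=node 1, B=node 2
Find the Thévenin equivalent first; then I_n = V_th/R_th and R_n = R_th.
Step 1 — V_th is the open-circuit voltage V_A - V_B (nothing connected across the terminals).
Nodal analysis, taking node 2 as the 0 V reference.
Source V1 fixes V_0 = 24 V.
KCL at each unknown node (sum of currents leaving = 0; resistances in Ω):
  Node 1: (V_1 - 24)/6800 + (V_1 - 0)/3.9 + (V_1 - 0)/8.2 = 0
Collecting terms: 0.3785 × V_1 = 0.003529  =>  V_1 = 0.009325 V
V_th = V_1 - V_2 = 0.009325 - 0 = 0.009325 V
Step 2 — R_th: zero the source — replace V1 by a short circuit (node 2 merges into node 0) — and find the resistance seen between A (node 1) and B (node 0).
Reduce the network between node 1 (A) and node 0 (B) by series/parallel combination:
  Rp1 = R1 ‖ R2 ‖ R3 (parallel, all between nodes 0 and 1) = 1/(1/6800 + 1/3.9 + 1/8.2) = 2.642 Ω
R_th = 2.642 Ω
I_n = V_th/R_th = 0.009325/2.642 = 0.003529 A, and R_n = R_th = 2.642 Ω

Final answer: I_n = 0.003529 A, R_n = 2.642 Ω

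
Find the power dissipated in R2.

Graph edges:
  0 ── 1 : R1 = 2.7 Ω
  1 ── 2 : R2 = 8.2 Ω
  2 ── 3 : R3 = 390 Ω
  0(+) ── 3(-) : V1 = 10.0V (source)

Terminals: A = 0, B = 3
Nodal analysis, taking node 3 as the 0 V reference.
Source V1 fixes V_0 = 10 V.
KCL at each unknown node (sum of currents leaving = 0; resistances in Ω):
  Node 1: (V_1 - 10)/2.7 + (V_1 - V_2)/8.2 = 0
  Node 2: (V_2 - V_1)/8.2 + (V_2 - 0)/390 = 0
Collecting terms (coefficients in siemens):
  0.4923·V_1 - 0.122·V_2 = 3.704
  0.1245·V_2 - 0.122·V_1 = 0
Determinant D = (0.4923)(0.1245) - (-0.122)(-0.122) = 0.04643
V_1 = [(3.704)(0.1245) - (-0.122)(0)]/D = 9.933 V
V_2 = [(0.4923)(0) - (3.704)(-0.122)]/D = 9.728 V
I_R2 = (V_1 - V_2)/R2 = (9.933 - 9.728)/8.2 = 0.02494 A
P_R2 = I_R2² × R2 = (0.02494)² × 8.2 = 0.005102 W

Final answer: 0.005102 W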